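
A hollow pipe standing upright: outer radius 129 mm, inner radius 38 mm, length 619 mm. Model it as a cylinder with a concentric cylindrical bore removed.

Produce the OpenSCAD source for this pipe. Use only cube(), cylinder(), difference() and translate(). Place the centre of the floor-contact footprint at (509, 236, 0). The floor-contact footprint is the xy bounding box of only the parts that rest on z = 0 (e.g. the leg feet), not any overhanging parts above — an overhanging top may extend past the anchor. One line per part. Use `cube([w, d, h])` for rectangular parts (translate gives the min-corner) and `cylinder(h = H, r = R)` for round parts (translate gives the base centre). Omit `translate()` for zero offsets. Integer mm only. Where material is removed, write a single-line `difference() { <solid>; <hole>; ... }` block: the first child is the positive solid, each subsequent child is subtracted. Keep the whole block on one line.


difference() { translate([509, 236, 0]) cylinder(h = 619, r = 129); translate([509, 236, 0]) cylinder(h = 619, r = 38); }


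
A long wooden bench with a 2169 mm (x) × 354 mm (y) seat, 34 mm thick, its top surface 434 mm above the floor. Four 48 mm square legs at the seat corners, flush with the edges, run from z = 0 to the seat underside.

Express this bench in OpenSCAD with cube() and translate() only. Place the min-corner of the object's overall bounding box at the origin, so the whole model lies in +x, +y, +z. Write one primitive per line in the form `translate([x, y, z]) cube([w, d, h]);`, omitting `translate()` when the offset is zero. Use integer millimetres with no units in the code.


translate([0, 0, 400]) cube([2169, 354, 34]);
cube([48, 48, 400]);
translate([0, 306, 0]) cube([48, 48, 400]);
translate([2121, 0, 0]) cube([48, 48, 400]);
translate([2121, 306, 0]) cube([48, 48, 400]);


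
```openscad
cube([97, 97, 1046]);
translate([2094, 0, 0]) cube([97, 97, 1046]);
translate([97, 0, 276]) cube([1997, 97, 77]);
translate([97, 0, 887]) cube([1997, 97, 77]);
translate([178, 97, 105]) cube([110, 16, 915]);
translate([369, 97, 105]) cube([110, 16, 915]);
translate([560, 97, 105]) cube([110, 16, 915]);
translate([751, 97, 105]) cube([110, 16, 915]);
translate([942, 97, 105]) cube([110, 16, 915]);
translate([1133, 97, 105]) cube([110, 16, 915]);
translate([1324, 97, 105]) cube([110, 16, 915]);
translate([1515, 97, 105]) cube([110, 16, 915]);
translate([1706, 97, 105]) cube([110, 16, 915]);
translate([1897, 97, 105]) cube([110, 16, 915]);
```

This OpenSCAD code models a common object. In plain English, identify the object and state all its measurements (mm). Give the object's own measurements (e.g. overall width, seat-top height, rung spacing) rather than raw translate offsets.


A fence section. Two 97×97 mm posts, 1046 mm tall, stand on the floor with a clear span of 1997 mm between their inner faces. Two horizontal rails of 97×77 mm section span the gap between the posts with their undersides at z = 276 mm and z = 887 mm, flush with the posts' −y face. 10 pickets, each 110 mm wide, 16 mm thick and 915 mm tall, are fixed to the +y face of the rails with their bottoms at z = 105 mm, spaced across the span with a 81 mm gap after the −x post and between neighbouring pickets, with 87 mm left before the +x post.


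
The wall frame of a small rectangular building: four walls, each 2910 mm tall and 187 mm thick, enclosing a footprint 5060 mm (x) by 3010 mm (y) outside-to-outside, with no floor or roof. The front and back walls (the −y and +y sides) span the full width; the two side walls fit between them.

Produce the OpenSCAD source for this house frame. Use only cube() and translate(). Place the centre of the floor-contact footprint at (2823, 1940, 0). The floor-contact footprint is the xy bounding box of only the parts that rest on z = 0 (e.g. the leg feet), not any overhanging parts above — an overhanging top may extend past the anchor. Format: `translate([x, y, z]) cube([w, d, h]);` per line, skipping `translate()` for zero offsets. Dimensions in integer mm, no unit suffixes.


translate([293, 435, 0]) cube([5060, 187, 2910]);
translate([293, 3258, 0]) cube([5060, 187, 2910]);
translate([293, 622, 0]) cube([187, 2636, 2910]);
translate([5166, 622, 0]) cube([187, 2636, 2910]);


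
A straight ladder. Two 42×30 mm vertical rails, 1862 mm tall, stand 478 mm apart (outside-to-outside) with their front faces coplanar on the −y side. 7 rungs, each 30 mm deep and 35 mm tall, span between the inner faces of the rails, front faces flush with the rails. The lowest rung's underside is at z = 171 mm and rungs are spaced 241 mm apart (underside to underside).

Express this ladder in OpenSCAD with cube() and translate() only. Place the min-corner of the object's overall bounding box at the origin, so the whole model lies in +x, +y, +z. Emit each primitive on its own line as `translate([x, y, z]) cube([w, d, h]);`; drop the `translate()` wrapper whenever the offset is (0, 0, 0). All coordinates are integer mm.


cube([42, 30, 1862]);
translate([436, 0, 0]) cube([42, 30, 1862]);
translate([42, 0, 171]) cube([394, 30, 35]);
translate([42, 0, 412]) cube([394, 30, 35]);
translate([42, 0, 653]) cube([394, 30, 35]);
translate([42, 0, 894]) cube([394, 30, 35]);
translate([42, 0, 1135]) cube([394, 30, 35]);
translate([42, 0, 1376]) cube([394, 30, 35]);
translate([42, 0, 1617]) cube([394, 30, 35]);


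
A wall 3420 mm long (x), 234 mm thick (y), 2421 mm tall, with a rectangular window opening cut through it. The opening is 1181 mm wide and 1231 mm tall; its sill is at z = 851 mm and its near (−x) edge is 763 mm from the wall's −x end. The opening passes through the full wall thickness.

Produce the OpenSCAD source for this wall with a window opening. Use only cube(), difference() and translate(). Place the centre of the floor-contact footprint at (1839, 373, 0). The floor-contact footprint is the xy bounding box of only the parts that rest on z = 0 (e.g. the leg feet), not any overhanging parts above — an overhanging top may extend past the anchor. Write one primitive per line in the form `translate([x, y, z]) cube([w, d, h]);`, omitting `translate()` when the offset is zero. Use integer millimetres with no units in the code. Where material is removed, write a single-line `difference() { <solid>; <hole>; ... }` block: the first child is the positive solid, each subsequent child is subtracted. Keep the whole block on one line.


difference() { translate([129, 256, 0]) cube([3420, 234, 2421]); translate([892, 256, 851]) cube([1181, 234, 1231]); }


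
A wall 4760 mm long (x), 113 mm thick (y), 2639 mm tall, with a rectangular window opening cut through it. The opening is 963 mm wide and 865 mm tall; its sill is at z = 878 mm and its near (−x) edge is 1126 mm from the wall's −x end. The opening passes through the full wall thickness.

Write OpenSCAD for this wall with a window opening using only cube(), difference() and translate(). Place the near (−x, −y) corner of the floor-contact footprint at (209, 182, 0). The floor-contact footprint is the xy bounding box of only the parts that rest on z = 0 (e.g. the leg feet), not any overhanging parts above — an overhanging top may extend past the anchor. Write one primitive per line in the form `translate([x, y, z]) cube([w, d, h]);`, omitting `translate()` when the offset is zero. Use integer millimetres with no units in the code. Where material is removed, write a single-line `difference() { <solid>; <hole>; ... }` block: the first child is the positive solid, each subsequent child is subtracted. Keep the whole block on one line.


difference() { translate([209, 182, 0]) cube([4760, 113, 2639]); translate([1335, 182, 878]) cube([963, 113, 865]); }


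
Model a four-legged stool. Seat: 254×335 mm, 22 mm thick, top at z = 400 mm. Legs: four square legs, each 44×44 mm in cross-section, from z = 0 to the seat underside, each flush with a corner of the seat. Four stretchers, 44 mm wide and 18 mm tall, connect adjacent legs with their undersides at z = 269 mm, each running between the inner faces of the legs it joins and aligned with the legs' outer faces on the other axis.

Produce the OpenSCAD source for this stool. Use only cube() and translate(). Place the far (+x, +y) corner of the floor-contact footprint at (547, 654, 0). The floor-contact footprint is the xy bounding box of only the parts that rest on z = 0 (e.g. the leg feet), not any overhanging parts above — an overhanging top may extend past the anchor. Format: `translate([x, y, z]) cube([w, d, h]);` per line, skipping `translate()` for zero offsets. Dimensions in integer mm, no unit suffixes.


translate([293, 319, 378]) cube([254, 335, 22]);
translate([293, 319, 0]) cube([44, 44, 378]);
translate([503, 319, 0]) cube([44, 44, 378]);
translate([293, 610, 0]) cube([44, 44, 378]);
translate([503, 610, 0]) cube([44, 44, 378]);
translate([337, 319, 269]) cube([166, 44, 18]);
translate([337, 610, 269]) cube([166, 44, 18]);
translate([293, 363, 269]) cube([44, 247, 18]);
translate([503, 363, 269]) cube([44, 247, 18]);


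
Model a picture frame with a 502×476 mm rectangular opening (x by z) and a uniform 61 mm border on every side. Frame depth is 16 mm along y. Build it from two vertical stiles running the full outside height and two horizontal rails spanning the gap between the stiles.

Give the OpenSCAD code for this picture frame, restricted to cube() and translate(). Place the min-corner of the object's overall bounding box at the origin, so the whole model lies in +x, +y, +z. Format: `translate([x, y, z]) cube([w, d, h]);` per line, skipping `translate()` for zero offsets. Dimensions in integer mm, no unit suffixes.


cube([61, 16, 598]);
translate([563, 0, 0]) cube([61, 16, 598]);
translate([61, 0, 0]) cube([502, 16, 61]);
translate([61, 0, 537]) cube([502, 16, 61]);


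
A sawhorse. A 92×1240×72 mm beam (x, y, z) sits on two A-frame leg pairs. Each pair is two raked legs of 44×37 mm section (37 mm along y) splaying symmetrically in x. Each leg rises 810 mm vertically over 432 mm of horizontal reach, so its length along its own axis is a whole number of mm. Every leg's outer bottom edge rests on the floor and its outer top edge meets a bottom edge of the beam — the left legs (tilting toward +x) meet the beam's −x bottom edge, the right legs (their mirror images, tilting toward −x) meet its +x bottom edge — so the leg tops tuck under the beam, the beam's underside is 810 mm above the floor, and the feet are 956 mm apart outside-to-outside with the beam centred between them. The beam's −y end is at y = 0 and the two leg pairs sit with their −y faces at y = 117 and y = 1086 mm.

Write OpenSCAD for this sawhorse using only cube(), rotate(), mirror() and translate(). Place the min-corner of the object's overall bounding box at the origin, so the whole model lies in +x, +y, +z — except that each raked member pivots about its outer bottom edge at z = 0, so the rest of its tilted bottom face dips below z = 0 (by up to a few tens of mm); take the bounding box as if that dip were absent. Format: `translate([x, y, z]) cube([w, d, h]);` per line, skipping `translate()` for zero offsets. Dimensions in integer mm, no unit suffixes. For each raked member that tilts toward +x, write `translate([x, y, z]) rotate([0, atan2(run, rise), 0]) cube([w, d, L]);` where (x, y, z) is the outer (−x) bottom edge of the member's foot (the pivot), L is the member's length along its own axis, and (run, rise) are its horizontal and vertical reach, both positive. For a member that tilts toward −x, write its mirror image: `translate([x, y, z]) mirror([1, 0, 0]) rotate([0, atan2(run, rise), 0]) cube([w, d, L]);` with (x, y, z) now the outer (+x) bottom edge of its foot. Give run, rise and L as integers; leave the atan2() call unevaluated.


translate([432, 0, 810]) cube([92, 1240, 72]);
translate([0, 117, 0]) rotate([0, atan2(432, 810), 0]) cube([44, 37, 918]);
translate([956, 117, 0]) mirror([1, 0, 0]) rotate([0, atan2(432, 810), 0]) cube([44, 37, 918]);
translate([0, 1086, 0]) rotate([0, atan2(432, 810), 0]) cube([44, 37, 918]);
translate([956, 1086, 0]) mirror([1, 0, 0]) rotate([0, atan2(432, 810), 0]) cube([44, 37, 918]);


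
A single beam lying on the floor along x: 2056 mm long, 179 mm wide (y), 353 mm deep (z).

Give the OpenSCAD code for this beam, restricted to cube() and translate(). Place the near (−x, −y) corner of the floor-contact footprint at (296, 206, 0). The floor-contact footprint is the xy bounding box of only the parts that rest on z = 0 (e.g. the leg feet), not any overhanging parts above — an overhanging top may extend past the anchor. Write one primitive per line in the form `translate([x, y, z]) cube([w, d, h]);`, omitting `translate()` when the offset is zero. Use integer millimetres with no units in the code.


translate([296, 206, 0]) cube([2056, 179, 353]);


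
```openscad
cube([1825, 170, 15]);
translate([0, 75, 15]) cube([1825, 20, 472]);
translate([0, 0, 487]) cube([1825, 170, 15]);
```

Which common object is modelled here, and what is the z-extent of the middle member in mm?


An I-beam. The web height is 472 mm.

Two wide flanges with a thin centred web — an I-beam. Overall 502 mm minus two 15 mm flanges gives a web of 502 − 2·15 = 472 mm.


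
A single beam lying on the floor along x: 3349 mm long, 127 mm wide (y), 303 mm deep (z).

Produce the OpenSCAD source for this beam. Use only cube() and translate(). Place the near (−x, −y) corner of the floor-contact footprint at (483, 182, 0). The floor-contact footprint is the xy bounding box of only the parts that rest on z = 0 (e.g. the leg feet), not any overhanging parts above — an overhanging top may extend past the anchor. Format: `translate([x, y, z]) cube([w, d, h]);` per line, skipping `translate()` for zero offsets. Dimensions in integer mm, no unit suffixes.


translate([483, 182, 0]) cube([3349, 127, 303]);


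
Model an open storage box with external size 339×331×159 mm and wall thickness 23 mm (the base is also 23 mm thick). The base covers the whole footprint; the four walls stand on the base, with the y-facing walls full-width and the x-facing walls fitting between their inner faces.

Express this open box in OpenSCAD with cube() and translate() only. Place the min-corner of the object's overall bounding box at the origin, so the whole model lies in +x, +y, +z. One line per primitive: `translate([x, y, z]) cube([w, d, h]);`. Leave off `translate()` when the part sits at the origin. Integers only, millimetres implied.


cube([339, 331, 23]);
translate([0, 0, 23]) cube([339, 23, 136]);
translate([0, 308, 23]) cube([339, 23, 136]);
translate([0, 23, 23]) cube([23, 285, 136]);
translate([316, 23, 23]) cube([23, 285, 136]);


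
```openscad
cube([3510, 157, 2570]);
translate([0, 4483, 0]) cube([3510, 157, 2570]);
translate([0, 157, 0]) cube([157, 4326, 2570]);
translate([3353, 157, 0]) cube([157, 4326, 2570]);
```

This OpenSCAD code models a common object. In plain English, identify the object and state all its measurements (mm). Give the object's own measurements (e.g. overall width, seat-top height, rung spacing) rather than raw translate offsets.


The wall frame of a small rectangular building: four walls, each 2570 mm tall and 157 mm thick, enclosing a footprint 3510 mm (x) by 4640 mm (y) outside-to-outside, with no floor or roof. The front and back walls (the −y and +y sides) span the full width; the two side walls fit between them.


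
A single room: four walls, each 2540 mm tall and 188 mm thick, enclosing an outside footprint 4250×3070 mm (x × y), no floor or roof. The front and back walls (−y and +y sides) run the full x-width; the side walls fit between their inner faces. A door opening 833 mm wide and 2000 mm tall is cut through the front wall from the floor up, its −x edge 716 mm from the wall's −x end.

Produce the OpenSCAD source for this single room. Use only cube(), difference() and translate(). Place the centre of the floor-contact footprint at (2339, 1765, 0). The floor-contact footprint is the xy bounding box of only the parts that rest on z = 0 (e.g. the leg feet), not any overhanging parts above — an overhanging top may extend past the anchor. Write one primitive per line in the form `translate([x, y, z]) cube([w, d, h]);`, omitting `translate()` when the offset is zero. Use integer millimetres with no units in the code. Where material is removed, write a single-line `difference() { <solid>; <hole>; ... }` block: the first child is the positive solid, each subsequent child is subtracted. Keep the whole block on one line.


difference() { translate([214, 230, 0]) cube([4250, 188, 2540]); translate([930, 230, 0]) cube([833, 188, 2000]); }
translate([214, 3112, 0]) cube([4250, 188, 2540]);
translate([214, 418, 0]) cube([188, 2694, 2540]);
translate([4276, 418, 0]) cube([188, 2694, 2540]);


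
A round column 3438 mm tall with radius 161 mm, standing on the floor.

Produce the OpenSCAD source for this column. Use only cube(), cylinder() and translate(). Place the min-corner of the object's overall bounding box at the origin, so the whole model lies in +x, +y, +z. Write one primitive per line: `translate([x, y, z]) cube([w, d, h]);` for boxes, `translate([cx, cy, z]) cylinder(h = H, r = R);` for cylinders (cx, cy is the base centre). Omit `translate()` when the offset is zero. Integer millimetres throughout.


translate([161, 161, 0]) cylinder(h = 3438, r = 161);


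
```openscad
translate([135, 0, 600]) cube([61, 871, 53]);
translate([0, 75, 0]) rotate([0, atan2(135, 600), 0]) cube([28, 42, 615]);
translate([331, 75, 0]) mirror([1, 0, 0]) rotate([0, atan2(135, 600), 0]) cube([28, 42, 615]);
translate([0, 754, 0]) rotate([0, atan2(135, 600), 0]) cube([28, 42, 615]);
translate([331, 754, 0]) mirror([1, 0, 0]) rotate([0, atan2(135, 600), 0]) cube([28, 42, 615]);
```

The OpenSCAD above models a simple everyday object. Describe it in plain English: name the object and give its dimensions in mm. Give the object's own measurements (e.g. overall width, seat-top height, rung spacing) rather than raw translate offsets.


A sawhorse. A 61×871×53 mm beam (x, y, z) sits on two A-frame leg pairs. Each pair is two raked legs of 28×42 mm section (42 mm along y) splaying symmetrically in x. Each leg rises 600 mm vertically over 135 mm of horizontal reach and is 615 mm long along its own axis. Every leg's outer bottom edge rests on the floor and its outer top edge meets a bottom edge of the beam — the left legs (tilting toward +x) meet the beam's −x bottom edge, the right legs (their mirror images, tilting toward −x) meet its +x bottom edge — so the leg tops tuck under the beam, the beam's underside is 600 mm above the floor, and the feet are 331 mm apart outside-to-outside with the beam centred between them. The two leg pairs are set in 75 mm from either end of the beam.


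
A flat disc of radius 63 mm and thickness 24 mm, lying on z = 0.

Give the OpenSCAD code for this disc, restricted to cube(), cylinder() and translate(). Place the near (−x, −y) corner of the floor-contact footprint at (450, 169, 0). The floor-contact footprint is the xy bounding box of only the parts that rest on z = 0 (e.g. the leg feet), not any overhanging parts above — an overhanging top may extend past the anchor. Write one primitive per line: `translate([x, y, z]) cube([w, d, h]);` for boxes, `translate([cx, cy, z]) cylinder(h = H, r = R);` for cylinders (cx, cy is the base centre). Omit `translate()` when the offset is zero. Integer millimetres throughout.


translate([513, 232, 0]) cylinder(h = 24, r = 63);


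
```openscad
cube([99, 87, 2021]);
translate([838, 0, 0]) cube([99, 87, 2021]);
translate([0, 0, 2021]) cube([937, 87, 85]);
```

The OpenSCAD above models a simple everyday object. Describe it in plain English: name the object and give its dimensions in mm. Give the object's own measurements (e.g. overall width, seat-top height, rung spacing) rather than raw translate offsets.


A door frame. The clear opening is 739 mm wide and 2021 mm high. Two 99 mm wide jambs, 87 mm deep, stand either side of the opening from the floor to the top of the opening. A 85 mm thick head sits across the top of both jambs, spanning the full outside width of the frame.


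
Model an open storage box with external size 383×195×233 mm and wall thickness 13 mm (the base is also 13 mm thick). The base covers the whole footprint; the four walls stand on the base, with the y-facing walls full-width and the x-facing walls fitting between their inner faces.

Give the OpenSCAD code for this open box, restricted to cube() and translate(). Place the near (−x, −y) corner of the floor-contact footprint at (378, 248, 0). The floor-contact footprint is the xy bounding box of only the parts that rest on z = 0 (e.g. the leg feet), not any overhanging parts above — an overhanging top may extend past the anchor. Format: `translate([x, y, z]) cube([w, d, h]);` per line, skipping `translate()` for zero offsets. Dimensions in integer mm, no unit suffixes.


translate([378, 248, 0]) cube([383, 195, 13]);
translate([378, 248, 13]) cube([383, 13, 220]);
translate([378, 430, 13]) cube([383, 13, 220]);
translate([378, 261, 13]) cube([13, 169, 220]);
translate([748, 261, 13]) cube([13, 169, 220]);


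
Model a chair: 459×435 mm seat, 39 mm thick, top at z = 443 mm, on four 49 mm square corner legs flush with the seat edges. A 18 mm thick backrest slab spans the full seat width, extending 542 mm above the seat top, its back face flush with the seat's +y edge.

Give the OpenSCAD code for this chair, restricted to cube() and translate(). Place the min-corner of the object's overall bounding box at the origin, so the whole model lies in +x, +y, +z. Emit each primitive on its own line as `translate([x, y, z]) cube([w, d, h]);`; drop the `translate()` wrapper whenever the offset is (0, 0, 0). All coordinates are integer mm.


translate([0, 0, 404]) cube([459, 435, 39]);
cube([49, 49, 404]);
translate([410, 0, 0]) cube([49, 49, 404]);
translate([0, 386, 0]) cube([49, 49, 404]);
translate([410, 386, 0]) cube([49, 49, 404]);
translate([0, 417, 443]) cube([459, 18, 542]);


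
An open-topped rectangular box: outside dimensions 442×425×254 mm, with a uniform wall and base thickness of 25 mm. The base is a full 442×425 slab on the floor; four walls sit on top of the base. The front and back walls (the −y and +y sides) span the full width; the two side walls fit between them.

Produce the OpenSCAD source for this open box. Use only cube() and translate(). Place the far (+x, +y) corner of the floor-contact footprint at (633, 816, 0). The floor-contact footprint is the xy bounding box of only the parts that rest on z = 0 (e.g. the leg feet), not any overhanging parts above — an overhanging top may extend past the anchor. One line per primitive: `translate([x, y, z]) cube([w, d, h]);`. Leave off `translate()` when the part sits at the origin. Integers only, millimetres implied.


translate([191, 391, 0]) cube([442, 425, 25]);
translate([191, 391, 25]) cube([442, 25, 229]);
translate([191, 791, 25]) cube([442, 25, 229]);
translate([191, 416, 25]) cube([25, 375, 229]);
translate([608, 416, 25]) cube([25, 375, 229]);


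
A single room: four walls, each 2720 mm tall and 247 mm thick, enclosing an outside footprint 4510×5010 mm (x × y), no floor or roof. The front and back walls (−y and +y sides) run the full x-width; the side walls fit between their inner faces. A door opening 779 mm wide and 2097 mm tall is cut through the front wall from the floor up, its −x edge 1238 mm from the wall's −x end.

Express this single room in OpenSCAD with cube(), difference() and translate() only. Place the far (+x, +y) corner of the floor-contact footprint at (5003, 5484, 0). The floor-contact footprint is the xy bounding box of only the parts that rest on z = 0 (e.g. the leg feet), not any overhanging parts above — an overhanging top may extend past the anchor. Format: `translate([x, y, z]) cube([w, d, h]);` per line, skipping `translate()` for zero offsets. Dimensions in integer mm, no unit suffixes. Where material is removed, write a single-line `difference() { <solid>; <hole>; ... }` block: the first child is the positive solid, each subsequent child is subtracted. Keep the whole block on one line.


difference() { translate([493, 474, 0]) cube([4510, 247, 2720]); translate([1731, 474, 0]) cube([779, 247, 2097]); }
translate([493, 5237, 0]) cube([4510, 247, 2720]);
translate([493, 721, 0]) cube([247, 4516, 2720]);
translate([4756, 721, 0]) cube([247, 4516, 2720]);


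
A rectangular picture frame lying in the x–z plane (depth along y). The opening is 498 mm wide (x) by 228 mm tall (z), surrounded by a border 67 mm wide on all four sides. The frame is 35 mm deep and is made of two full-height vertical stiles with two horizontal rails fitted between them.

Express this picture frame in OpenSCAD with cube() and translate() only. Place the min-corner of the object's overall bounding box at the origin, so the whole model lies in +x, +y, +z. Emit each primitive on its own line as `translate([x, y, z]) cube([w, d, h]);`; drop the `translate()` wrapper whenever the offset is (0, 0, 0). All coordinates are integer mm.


cube([67, 35, 362]);
translate([565, 0, 0]) cube([67, 35, 362]);
translate([67, 0, 0]) cube([498, 35, 67]);
translate([67, 0, 295]) cube([498, 35, 67]);


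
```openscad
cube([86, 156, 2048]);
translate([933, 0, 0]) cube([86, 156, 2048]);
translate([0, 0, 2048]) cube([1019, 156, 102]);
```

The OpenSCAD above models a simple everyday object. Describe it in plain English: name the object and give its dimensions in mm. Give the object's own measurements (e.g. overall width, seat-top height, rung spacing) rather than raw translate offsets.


A door frame. The clear opening is 847 mm wide and 2048 mm high. Two 86 mm wide jambs, 156 mm deep, stand either side of the opening from the floor to the top of the opening. A 102 mm thick head sits across the top of both jambs, spanning the full outside width of the frame.


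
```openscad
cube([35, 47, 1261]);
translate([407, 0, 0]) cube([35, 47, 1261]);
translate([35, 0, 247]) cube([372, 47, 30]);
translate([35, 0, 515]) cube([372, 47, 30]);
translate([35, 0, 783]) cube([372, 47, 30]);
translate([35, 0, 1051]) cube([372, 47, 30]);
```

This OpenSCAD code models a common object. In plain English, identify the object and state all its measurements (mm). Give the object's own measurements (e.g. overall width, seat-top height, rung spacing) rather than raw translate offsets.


A straight ladder. Two 35×47 mm vertical rails, 1261 mm tall, stand 442 mm apart (outside-to-outside) with their front faces coplanar on the −y side. 4 rungs, each 47 mm deep and 30 mm tall, span between the inner faces of the rails, front faces flush with the rails. The lowest rung's underside is at z = 247 mm and rungs are spaced 268 mm apart (underside to underside).


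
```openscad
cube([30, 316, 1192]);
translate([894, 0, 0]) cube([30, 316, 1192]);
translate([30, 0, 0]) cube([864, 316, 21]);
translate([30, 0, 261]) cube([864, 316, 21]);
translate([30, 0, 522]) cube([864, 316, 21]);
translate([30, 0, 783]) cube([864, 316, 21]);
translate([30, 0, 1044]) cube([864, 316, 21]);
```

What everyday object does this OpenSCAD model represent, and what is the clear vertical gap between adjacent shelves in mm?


A bookshelf. The clear shelf gap is 240 mm.

Two tall side panels with 5 horizontal boards between them — a bookshelf. The first two shelf undersides are at z = 0 and z = 261; with shelf thickness 21, the clear gap is 261 − 0 − 21 = 240 mm.


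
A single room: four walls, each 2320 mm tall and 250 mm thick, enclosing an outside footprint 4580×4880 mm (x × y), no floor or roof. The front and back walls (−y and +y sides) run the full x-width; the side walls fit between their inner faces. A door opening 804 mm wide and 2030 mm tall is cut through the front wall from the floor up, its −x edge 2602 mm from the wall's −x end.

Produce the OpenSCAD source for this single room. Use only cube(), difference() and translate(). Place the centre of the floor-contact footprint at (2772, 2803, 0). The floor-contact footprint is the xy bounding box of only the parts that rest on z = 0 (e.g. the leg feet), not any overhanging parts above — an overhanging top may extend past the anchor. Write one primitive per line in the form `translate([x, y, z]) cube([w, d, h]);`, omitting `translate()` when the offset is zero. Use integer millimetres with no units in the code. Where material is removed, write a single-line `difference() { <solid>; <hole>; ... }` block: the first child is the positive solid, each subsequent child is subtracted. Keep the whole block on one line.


difference() { translate([482, 363, 0]) cube([4580, 250, 2320]); translate([3084, 363, 0]) cube([804, 250, 2030]); }
translate([482, 4993, 0]) cube([4580, 250, 2320]);
translate([482, 613, 0]) cube([250, 4380, 2320]);
translate([4812, 613, 0]) cube([250, 4380, 2320]);


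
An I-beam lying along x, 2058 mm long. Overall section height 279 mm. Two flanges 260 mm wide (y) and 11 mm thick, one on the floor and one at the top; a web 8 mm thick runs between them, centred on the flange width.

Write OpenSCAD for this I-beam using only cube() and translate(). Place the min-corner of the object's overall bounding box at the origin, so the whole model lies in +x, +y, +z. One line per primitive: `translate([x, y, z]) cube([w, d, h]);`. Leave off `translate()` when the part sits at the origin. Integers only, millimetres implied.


cube([2058, 260, 11]);
translate([0, 126, 11]) cube([2058, 8, 257]);
translate([0, 0, 268]) cube([2058, 260, 11]);


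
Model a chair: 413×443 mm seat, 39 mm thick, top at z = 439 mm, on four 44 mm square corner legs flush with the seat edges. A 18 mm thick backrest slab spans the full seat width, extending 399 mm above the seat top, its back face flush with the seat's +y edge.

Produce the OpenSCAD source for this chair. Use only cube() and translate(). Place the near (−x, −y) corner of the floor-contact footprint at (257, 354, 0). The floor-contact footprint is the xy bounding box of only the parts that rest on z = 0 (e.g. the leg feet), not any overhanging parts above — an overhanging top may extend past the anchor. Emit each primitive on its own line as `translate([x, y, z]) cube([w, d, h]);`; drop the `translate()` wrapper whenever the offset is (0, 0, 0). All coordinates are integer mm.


translate([257, 354, 400]) cube([413, 443, 39]);
translate([257, 354, 0]) cube([44, 44, 400]);
translate([626, 354, 0]) cube([44, 44, 400]);
translate([257, 753, 0]) cube([44, 44, 400]);
translate([626, 753, 0]) cube([44, 44, 400]);
translate([257, 779, 439]) cube([413, 18, 399]);


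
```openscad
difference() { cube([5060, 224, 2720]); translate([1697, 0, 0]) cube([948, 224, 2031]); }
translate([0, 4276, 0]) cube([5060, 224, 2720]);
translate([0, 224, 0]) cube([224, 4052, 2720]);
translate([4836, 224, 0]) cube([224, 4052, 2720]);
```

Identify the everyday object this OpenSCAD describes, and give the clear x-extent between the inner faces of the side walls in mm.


A single room. The interior width is 4612 mm.

Four walls enclosing a rectangle with a door in the front wall — a room. Outside width 5060 minus two 224 mm walls gives 4612 mm.


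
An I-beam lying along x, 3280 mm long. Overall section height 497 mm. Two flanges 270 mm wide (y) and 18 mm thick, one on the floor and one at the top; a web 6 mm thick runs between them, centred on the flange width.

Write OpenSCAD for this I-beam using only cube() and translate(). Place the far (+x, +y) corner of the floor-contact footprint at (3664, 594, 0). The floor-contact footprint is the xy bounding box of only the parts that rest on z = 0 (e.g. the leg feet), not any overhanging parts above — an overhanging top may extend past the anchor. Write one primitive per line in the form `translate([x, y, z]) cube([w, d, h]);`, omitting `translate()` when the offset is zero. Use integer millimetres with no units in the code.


translate([384, 324, 0]) cube([3280, 270, 18]);
translate([384, 456, 18]) cube([3280, 6, 461]);
translate([384, 324, 479]) cube([3280, 270, 18]);


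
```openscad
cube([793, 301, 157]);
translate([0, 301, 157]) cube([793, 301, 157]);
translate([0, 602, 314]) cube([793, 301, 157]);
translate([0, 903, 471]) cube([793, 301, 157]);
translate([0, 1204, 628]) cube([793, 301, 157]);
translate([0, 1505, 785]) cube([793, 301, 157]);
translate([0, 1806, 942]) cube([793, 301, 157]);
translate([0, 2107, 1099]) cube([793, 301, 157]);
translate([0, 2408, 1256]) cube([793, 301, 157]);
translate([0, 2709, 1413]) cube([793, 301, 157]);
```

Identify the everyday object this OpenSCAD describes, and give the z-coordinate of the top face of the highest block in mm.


A staircase. The total rise is 1570 mm.

10 identical blocks, each offset up and back from the previous — a staircase. Each step is 157 mm tall and there are 10 of them, so the total rise is 10 × 157 = 1570 mm.


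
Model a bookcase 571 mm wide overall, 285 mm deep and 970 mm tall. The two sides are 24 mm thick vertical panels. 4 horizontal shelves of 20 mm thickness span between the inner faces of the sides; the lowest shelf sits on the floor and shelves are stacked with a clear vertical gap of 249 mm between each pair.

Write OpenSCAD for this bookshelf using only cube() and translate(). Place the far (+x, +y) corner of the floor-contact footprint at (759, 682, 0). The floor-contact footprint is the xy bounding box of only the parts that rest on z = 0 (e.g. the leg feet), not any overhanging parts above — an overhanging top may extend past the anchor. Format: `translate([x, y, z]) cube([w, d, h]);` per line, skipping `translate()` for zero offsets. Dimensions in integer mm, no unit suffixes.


translate([188, 397, 0]) cube([24, 285, 970]);
translate([735, 397, 0]) cube([24, 285, 970]);
translate([212, 397, 0]) cube([523, 285, 20]);
translate([212, 397, 269]) cube([523, 285, 20]);
translate([212, 397, 538]) cube([523, 285, 20]);
translate([212, 397, 807]) cube([523, 285, 20]);


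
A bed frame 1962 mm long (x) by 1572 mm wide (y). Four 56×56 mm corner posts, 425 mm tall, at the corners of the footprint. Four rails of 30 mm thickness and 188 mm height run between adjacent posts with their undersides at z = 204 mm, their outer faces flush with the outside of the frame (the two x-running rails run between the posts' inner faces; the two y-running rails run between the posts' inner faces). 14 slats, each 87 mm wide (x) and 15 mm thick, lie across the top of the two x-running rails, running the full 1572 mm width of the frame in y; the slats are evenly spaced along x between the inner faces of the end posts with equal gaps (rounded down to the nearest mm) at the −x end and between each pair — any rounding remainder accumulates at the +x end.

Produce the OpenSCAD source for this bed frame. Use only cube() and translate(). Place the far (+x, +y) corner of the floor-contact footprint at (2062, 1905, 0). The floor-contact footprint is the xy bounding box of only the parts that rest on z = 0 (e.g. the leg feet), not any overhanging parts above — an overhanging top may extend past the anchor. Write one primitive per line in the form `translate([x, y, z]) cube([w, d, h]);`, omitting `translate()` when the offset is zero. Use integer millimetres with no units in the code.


translate([100, 333, 0]) cube([56, 56, 425]);
translate([100, 1849, 0]) cube([56, 56, 425]);
translate([2006, 333, 0]) cube([56, 56, 425]);
translate([2006, 1849, 0]) cube([56, 56, 425]);
translate([156, 333, 204]) cube([1850, 30, 188]);
translate([156, 1875, 204]) cube([1850, 30, 188]);
translate([100, 389, 204]) cube([30, 1460, 188]);
translate([2032, 389, 204]) cube([30, 1460, 188]);
translate([198, 333, 392]) cube([87, 1572, 15]);
translate([327, 333, 392]) cube([87, 1572, 15]);
translate([456, 333, 392]) cube([87, 1572, 15]);
translate([585, 333, 392]) cube([87, 1572, 15]);
translate([714, 333, 392]) cube([87, 1572, 15]);
translate([843, 333, 392]) cube([87, 1572, 15]);
translate([972, 333, 392]) cube([87, 1572, 15]);
translate([1101, 333, 392]) cube([87, 1572, 15]);
translate([1230, 333, 392]) cube([87, 1572, 15]);
translate([1359, 333, 392]) cube([87, 1572, 15]);
translate([1488, 333, 392]) cube([87, 1572, 15]);
translate([1617, 333, 392]) cube([87, 1572, 15]);
translate([1746, 333, 392]) cube([87, 1572, 15]);
translate([1875, 333, 392]) cube([87, 1572, 15]);


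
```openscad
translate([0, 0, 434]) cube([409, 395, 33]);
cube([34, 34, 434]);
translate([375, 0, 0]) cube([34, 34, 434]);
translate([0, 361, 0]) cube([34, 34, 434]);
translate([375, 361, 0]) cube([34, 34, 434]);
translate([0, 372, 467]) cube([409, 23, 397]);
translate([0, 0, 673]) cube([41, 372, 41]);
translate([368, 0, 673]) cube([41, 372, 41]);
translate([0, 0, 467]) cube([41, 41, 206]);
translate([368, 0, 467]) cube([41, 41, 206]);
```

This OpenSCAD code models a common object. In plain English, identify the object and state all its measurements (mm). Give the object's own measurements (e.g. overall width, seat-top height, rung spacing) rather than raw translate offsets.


A chair. The seat is a 409×395×33 mm slab with its top at z = 467 mm, on four 34×34 mm corner legs (flush with the seat edges, standing on z = 0). A flat backrest 23 mm thick, 397 mm tall, spans the full seat width and rises from the seat top along its +y edge, rear face flush with the rear of the seat. Two armrests of 41×41 mm section run along each side from the seat's front edge to the front of the backrest, top faces 247 mm above the seat top and outer faces flush with the seat's x-edges; a 41×41 mm post under the front of each armrest stands on the seat at the front corner.


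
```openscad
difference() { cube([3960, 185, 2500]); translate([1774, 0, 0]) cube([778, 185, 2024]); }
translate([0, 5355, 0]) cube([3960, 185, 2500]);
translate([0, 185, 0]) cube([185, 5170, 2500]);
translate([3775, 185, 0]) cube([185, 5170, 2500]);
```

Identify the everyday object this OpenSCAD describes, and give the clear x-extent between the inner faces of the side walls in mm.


A single room. The interior width is 3590 mm.

Four walls enclosing a rectangle with a door in the front wall — a room. Outside width 3960 minus two 185 mm walls gives 3590 mm.


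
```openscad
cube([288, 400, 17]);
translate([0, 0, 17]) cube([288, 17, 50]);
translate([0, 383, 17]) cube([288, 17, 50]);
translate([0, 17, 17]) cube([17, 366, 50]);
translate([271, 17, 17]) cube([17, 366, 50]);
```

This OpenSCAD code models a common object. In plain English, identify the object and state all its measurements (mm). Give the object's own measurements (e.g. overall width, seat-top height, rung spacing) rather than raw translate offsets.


An open-topped rectangular box: outside dimensions 288×400×67 mm, with a uniform wall and base thickness of 17 mm. The base is a full 288×400 slab on the floor; four walls sit on top of the base. The front and back walls (the −y and +y sides) span the full width; the two side walls fit between them.


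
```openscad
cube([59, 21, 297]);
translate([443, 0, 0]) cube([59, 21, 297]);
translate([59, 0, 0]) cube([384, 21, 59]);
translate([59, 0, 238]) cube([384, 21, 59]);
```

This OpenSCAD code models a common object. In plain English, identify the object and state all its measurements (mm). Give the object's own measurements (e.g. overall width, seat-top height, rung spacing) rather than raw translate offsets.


A rectangular picture frame lying in the x–z plane (depth along y). The opening is 384 mm wide (x) by 179 mm tall (z), surrounded by a border 59 mm wide on all four sides. The frame is 21 mm deep and is made of two full-height vertical stiles with two horizontal rails fitted between them.


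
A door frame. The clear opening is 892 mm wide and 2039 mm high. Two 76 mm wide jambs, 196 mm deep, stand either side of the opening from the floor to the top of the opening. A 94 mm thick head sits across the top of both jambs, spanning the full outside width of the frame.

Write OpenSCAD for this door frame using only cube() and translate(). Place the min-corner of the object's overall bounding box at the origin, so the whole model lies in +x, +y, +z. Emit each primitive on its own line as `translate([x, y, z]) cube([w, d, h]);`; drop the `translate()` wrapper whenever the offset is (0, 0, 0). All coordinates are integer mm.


cube([76, 196, 2039]);
translate([968, 0, 0]) cube([76, 196, 2039]);
translate([0, 0, 2039]) cube([1044, 196, 94]);
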